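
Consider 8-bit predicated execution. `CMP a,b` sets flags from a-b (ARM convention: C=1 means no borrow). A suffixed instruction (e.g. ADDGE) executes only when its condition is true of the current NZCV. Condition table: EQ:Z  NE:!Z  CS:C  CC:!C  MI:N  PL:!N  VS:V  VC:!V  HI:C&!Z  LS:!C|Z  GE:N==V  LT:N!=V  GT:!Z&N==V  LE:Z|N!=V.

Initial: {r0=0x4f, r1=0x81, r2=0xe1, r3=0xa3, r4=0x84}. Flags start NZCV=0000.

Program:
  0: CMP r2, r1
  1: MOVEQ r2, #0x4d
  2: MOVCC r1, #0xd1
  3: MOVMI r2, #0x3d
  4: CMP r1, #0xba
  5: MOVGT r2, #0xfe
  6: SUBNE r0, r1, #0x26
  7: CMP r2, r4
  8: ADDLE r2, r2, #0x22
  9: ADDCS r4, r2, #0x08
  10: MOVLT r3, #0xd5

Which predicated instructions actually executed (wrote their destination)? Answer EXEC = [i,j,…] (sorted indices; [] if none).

EXEC = [6,9]

0: ✓ CMP  NZCV=0010
1: · MOVEQ
2: · MOVCC
3: · MOVMI
4: ✓ CMP  NZCV=1000
5: · MOVGT
6: ✓ SUBNE  r0←0x5b
7: ✓ CMP  NZCV=0010
8: · ADDLE
9: ✓ ADDCS  r4←0xe9
10: · MOVLT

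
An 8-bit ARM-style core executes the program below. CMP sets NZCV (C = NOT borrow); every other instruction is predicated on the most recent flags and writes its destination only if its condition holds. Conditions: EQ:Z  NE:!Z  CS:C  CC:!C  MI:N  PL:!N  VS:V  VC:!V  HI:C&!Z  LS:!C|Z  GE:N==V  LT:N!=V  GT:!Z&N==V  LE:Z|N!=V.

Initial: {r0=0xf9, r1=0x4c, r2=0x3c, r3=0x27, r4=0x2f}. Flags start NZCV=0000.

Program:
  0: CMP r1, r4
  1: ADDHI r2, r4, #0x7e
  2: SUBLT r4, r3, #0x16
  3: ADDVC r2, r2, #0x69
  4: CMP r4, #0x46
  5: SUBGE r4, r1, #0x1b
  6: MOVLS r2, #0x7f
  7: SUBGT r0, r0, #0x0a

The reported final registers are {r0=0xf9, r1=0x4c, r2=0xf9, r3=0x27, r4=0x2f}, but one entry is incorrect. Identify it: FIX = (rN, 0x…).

[0] flags=0010 → (cmp)
[1] flags=0010 HI?T → r2=0xad
[2] flags=0010 LT?F → skip
[3] flags=0010 VC?T → r2=0x16
[4] flags=1000 → (cmp)
[5] flags=1000 GE?F → skip
[6] flags=1000 LS?T → r2=0x7f
[7] flags=1000 GT?F → skip

FIX = (r2, 0x7f)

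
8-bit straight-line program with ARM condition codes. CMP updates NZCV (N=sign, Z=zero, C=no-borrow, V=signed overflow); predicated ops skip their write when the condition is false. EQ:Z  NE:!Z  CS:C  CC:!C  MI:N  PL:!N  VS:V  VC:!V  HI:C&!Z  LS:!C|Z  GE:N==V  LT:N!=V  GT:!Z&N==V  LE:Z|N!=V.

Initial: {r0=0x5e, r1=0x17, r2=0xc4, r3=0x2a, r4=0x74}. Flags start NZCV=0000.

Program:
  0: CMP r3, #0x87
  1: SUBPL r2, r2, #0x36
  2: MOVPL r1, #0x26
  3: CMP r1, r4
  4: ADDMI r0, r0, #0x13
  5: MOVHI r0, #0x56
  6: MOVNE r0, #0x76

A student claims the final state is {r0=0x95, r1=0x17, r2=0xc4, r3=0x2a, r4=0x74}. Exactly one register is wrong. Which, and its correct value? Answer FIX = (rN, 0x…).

[0] flags=1001 → (cmp)
[1] flags=1001 PL?F → skip
[2] flags=1001 PL?F → skip
[3] flags=1000 → (cmp)
[4] flags=1000 MI?T → r0=0x71
[5] flags=1000 HI?F → skip
[6] flags=1000 NE?T → r0=0x76

FIX = (r0, 0x76)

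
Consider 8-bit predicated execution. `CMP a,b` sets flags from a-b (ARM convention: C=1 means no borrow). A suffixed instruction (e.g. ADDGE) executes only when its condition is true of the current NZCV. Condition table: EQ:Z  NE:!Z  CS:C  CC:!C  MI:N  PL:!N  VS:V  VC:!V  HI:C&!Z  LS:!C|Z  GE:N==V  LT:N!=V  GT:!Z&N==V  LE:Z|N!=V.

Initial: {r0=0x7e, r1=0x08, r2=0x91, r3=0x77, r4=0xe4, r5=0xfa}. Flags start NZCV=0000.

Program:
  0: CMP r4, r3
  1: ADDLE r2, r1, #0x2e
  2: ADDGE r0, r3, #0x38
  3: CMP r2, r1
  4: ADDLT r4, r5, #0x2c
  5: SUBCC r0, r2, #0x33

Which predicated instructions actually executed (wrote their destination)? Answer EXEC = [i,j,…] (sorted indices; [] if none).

0: ✓ CMP  NZCV=0011
1: ✓ ADDLE  r2←0x36
2: · ADDGE
3: ✓ CMP  NZCV=0010
4: · ADDLT
5: · SUBCC

EXEC = [1]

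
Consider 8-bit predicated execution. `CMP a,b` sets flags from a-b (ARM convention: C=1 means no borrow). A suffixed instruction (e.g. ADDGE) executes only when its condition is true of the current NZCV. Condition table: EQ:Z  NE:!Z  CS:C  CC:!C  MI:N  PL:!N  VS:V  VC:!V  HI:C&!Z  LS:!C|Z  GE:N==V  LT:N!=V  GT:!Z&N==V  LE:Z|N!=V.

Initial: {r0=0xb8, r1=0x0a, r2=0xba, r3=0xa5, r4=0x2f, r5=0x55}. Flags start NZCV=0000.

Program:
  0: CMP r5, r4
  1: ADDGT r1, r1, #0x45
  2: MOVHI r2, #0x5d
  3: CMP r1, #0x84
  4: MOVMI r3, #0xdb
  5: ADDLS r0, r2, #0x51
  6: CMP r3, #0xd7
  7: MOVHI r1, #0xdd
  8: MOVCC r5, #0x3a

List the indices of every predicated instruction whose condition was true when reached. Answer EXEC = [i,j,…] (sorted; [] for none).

[0] flags=0010 → (cmp)
[1] flags=0010 GT?T → r1=0x4f
[2] flags=0010 HI?T → r2=0x5d
[3] flags=1001 → (cmp)
[4] flags=1001 MI?T → r3=0xdb
[5] flags=1001 LS?T → r0=0xae
[6] flags=0010 → (cmp)
[7] flags=0010 HI?T → r1=0xdd
[8] flags=0010 CC?F → skip

EXEC = [1,2,4,5,7]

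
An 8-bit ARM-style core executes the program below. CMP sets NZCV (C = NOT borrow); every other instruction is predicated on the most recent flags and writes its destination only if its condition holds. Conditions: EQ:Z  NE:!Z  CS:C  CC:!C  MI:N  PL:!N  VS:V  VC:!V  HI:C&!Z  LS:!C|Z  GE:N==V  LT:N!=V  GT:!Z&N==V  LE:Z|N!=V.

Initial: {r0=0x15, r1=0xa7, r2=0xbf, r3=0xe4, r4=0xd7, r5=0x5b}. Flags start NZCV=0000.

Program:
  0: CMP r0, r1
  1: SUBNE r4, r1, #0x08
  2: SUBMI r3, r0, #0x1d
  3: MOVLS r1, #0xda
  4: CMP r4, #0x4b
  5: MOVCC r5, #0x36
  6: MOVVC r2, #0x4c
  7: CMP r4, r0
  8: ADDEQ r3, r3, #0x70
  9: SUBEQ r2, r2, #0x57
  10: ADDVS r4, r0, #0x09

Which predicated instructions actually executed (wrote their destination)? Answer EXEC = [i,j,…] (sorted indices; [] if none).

[0] flags=0000 → (cmp)
[1] flags=0000 NE?T → r4=0x9f
[2] flags=0000 MI?F → skip
[3] flags=0000 LS?T → r1=0xda
[4] flags=0011 → (cmp)
[5] flags=0011 CC?F → skip
[6] flags=0011 VC?F → skip
[7] flags=1010 → (cmp)
[8] flags=1010 EQ?F → skip
[9] flags=1010 EQ?F → skip
[10] flags=1010 VS?F → skip

EXEC = [1,3]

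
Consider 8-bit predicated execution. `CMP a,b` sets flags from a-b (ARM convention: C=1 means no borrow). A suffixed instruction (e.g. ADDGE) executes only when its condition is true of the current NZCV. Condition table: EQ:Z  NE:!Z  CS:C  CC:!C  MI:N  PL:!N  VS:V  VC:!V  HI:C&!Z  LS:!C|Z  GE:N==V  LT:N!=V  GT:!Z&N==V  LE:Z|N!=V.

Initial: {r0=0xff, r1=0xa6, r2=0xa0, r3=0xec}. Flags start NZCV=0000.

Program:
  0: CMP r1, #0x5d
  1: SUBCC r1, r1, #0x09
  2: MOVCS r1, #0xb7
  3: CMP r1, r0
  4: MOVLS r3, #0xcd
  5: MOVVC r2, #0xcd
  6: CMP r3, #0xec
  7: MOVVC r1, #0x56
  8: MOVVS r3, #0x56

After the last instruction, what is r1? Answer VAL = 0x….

VAL = 0x56

[0] flags=0011 → (cmp)
[1] flags=0011 CC?F → skip
[2] flags=0011 CS?T → r1=0xb7
[3] flags=1000 → (cmp)
[4] flags=1000 LS?T → r3=0xcd
[5] flags=1000 VC?T → r2=0xcd
[6] flags=1000 → (cmp)
[7] flags=1000 VC?T → r1=0x56
[8] flags=1000 VS?F → skip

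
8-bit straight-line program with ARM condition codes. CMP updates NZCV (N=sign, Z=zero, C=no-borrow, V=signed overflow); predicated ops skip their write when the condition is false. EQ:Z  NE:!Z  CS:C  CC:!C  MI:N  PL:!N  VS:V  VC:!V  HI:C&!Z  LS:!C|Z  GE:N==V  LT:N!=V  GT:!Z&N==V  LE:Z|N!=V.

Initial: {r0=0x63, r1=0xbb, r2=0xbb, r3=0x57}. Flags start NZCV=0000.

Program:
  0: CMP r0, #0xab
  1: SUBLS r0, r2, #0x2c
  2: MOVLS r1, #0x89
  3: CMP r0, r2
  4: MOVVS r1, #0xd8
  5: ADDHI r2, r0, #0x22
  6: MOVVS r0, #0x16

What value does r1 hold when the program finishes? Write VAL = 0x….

VAL = 0x89

0: ✓ CMP  NZCV=1001
1: ✓ SUBLS  r0←0x8f
2: ✓ MOVLS  r1←0x89
3: ✓ CMP  NZCV=1000
4: · MOVVS
5: · ADDHI
6: · MOVVS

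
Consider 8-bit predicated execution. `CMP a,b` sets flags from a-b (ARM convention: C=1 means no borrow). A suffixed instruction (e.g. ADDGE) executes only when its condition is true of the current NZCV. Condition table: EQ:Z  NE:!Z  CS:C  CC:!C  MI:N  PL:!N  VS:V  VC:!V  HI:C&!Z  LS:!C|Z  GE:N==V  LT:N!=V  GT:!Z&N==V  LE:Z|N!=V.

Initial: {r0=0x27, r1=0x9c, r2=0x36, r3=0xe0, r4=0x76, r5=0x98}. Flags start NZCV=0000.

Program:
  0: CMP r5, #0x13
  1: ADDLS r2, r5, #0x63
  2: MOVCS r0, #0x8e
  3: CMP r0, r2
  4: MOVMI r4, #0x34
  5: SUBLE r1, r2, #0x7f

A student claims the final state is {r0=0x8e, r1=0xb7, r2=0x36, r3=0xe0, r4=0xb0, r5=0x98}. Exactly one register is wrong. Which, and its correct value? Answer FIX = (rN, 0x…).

FIX = (r4, 0x76)

[0] flags=1010 → (cmp)
[1] flags=1010 LS?F → skip
[2] flags=1010 CS?T → r0=0x8e
[3] flags=0011 → (cmp)
[4] flags=0011 MI?F → skip
[5] flags=0011 LE?T → r1=0xb7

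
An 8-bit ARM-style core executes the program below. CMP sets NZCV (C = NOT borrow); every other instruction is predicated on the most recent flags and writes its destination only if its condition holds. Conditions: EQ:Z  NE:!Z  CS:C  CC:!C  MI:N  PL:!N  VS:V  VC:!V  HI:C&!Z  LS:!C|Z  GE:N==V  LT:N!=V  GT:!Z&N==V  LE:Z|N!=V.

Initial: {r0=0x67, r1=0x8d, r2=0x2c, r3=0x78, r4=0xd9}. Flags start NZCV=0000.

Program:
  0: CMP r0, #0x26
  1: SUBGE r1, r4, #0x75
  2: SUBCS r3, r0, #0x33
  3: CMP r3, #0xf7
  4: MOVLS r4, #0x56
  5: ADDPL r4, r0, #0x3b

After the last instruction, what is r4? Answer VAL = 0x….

[0] flags=0010 → (cmp)
[1] flags=0010 GE?T → r1=0x64
[2] flags=0010 CS?T → r3=0x34
[3] flags=0000 → (cmp)
[4] flags=0000 LS?T → r4=0x56
[5] flags=0000 PL?T → r4=0xa2

VAL = 0xa2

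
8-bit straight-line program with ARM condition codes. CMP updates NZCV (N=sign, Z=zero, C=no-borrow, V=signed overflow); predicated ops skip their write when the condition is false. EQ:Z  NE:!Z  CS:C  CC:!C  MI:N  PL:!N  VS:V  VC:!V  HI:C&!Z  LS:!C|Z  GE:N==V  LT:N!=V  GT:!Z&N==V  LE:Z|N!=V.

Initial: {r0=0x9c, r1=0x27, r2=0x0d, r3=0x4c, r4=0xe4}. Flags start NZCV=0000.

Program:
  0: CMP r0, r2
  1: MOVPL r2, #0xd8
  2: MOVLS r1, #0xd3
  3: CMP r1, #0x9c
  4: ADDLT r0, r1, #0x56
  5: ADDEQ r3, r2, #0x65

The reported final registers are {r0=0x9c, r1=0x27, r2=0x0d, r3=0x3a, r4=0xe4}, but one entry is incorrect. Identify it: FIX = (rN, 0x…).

FIX = (r3, 0x4c)

[0] flags=1010 → (cmp)
[1] flags=1010 PL?F → skip
[2] flags=1010 LS?F → skip
[3] flags=1001 → (cmp)
[4] flags=1001 LT?F → skip
[5] flags=1001 EQ?F → skip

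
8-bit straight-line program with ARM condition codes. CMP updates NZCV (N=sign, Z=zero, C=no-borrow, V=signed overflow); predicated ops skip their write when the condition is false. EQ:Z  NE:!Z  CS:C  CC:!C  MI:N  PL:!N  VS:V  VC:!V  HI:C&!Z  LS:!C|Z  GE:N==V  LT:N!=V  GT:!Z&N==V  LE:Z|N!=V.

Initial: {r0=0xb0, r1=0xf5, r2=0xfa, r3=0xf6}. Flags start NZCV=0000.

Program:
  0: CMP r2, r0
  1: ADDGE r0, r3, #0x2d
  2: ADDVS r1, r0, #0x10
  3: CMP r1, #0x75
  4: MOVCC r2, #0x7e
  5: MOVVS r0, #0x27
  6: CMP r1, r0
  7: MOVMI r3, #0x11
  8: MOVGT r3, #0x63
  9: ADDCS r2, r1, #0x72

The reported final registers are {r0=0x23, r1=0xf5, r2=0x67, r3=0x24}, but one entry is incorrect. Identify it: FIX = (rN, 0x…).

[0] flags=0010 → (cmp)
[1] flags=0010 GE?T → r0=0x23
[2] flags=0010 VS?F → skip
[3] flags=1010 → (cmp)
[4] flags=1010 CC?F → skip
[5] flags=1010 VS?F → skip
[6] flags=1010 → (cmp)
[7] flags=1010 MI?T → r3=0x11
[8] flags=1010 GT?F → skip
[9] flags=1010 CS?T → r2=0x67

FIX = (r3, 0x11)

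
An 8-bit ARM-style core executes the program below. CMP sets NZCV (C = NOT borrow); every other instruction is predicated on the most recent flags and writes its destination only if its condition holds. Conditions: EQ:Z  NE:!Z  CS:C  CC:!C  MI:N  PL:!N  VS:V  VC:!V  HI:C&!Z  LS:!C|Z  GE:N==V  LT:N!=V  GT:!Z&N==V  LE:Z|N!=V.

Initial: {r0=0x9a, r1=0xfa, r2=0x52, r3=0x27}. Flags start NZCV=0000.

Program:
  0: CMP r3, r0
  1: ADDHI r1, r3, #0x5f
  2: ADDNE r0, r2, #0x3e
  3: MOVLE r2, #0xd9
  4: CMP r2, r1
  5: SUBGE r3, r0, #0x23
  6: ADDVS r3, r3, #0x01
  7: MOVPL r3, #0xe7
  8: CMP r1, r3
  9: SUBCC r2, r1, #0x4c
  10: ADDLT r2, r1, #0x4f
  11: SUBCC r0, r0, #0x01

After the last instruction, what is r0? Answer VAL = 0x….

0: ✓ CMP  NZCV=1001
1: · ADDHI
2: ✓ ADDNE  r0←0x90
3: · MOVLE
4: ✓ CMP  NZCV=0000
5: ✓ SUBGE  r3←0x6d
6: · ADDVS
7: ✓ MOVPL  r3←0xe7
8: ✓ CMP  NZCV=0010
9: · SUBCC
10: · ADDLT
11: · SUBCC

VAL = 0x90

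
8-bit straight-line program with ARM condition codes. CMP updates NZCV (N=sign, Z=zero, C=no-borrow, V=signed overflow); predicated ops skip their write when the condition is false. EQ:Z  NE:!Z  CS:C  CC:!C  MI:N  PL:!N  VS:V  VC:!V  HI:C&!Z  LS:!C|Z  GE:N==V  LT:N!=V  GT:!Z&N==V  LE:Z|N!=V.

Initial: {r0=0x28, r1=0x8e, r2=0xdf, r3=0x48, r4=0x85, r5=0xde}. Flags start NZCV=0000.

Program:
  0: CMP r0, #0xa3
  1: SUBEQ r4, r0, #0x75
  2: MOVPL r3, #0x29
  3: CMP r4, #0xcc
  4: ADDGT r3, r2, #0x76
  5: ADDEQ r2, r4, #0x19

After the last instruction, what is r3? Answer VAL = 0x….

VAL = 0x48

0: ✓ CMP  NZCV=1001
1: · SUBEQ
2: · MOVPL
3: ✓ CMP  NZCV=1000
4: · ADDGT
5: · ADDEQ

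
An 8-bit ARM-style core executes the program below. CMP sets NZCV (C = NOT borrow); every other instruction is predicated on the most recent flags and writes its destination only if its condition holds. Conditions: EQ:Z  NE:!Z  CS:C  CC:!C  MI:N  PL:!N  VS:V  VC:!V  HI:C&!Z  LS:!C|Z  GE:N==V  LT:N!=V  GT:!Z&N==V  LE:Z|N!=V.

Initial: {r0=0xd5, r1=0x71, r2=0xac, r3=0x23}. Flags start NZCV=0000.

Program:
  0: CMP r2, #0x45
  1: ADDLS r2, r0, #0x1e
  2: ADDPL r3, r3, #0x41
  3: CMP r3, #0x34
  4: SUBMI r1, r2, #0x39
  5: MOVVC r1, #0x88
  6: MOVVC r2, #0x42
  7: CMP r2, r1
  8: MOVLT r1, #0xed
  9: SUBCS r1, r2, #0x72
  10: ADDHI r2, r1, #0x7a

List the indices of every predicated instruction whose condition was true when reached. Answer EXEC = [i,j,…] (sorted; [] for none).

0: ✓ CMP  NZCV=0011
1: · ADDLS
2: ✓ ADDPL  r3←0x64
3: ✓ CMP  NZCV=0010
4: · SUBMI
5: ✓ MOVVC  r1←0x88
6: ✓ MOVVC  r2←0x42
7: ✓ CMP  NZCV=1001
8: · MOVLT
9: · SUBCS
10: · ADDHI

EXEC = [2,5,6]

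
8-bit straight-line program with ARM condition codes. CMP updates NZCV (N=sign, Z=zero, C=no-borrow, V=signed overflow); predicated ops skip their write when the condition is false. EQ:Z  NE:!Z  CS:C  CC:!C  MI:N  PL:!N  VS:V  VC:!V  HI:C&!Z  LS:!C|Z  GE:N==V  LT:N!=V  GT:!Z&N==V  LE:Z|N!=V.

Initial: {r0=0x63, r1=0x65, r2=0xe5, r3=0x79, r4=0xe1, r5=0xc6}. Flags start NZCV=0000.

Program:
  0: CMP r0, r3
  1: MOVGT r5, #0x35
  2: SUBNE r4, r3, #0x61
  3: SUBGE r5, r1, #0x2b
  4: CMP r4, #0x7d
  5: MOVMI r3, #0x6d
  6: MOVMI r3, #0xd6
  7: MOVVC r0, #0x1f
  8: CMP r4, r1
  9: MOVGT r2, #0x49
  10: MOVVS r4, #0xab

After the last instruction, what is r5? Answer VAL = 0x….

VAL = 0xc6

0: ✓ CMP  NZCV=1000
1: · MOVGT
2: ✓ SUBNE  r4←0x18
3: · SUBGE
4: ✓ CMP  NZCV=1000
5: ✓ MOVMI  r3←0x6d
6: ✓ MOVMI  r3←0xd6
7: ✓ MOVVC  r0←0x1f
8: ✓ CMP  NZCV=1000
9: · MOVGT
10: · MOVVS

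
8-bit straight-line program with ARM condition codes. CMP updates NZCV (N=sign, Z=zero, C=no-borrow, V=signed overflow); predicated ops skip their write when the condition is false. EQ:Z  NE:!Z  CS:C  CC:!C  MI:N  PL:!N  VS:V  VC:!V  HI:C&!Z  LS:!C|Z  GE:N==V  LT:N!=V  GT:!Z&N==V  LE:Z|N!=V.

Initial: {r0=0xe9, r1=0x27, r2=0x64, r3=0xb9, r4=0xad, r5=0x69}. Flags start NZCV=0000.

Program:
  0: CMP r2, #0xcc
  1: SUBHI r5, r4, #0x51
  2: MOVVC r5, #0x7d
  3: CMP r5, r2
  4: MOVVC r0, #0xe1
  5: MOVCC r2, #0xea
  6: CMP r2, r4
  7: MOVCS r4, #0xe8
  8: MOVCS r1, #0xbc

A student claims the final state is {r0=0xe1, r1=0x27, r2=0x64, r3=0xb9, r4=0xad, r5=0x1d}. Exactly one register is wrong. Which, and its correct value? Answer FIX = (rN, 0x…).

FIX = (r5, 0x69)

0: ✓ CMP  NZCV=1001
1: · SUBHI
2: · MOVVC
3: ✓ CMP  NZCV=0010
4: ✓ MOVVC  r0←0xe1
5: · MOVCC
6: ✓ CMP  NZCV=1001
7: · MOVCS
8: · MOVCS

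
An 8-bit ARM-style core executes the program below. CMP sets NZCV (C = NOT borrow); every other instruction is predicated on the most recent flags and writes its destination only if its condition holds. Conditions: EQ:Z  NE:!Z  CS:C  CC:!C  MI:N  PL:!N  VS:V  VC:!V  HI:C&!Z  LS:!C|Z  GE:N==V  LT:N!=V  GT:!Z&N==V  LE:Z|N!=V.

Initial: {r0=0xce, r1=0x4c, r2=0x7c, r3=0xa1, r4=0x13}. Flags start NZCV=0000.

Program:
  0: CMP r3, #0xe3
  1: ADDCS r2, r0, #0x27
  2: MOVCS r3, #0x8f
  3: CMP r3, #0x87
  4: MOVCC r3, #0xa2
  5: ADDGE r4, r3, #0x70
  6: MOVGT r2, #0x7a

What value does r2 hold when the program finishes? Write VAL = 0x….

0: ✓ CMP  NZCV=1000
1: · ADDCS
2: · MOVCS
3: ✓ CMP  NZCV=0010
4: · MOVCC
5: ✓ ADDGE  r4←0x11
6: ✓ MOVGT  r2←0x7a

VAL = 0x7a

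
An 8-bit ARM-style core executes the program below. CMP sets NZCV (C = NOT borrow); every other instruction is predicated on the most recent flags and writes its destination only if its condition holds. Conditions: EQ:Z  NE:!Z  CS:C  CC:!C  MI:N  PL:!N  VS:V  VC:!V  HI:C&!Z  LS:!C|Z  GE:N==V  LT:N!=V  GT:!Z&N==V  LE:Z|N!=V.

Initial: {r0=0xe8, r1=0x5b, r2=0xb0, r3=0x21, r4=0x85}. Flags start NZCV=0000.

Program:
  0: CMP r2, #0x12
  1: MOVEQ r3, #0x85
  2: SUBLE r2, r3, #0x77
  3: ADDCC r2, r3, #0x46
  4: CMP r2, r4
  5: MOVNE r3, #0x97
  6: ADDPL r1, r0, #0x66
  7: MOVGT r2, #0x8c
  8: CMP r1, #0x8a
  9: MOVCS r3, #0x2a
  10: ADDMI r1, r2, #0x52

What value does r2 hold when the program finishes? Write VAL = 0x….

VAL = 0x8c

0: ✓ CMP  NZCV=1010
1: · MOVEQ
2: ✓ SUBLE  r2←0xaa
3: · ADDCC
4: ✓ CMP  NZCV=0010
5: ✓ MOVNE  r3←0x97
6: ✓ ADDPL  r1←0x4e
7: ✓ MOVGT  r2←0x8c
8: ✓ CMP  NZCV=1001
9: · MOVCS
10: ✓ ADDMI  r1←0xde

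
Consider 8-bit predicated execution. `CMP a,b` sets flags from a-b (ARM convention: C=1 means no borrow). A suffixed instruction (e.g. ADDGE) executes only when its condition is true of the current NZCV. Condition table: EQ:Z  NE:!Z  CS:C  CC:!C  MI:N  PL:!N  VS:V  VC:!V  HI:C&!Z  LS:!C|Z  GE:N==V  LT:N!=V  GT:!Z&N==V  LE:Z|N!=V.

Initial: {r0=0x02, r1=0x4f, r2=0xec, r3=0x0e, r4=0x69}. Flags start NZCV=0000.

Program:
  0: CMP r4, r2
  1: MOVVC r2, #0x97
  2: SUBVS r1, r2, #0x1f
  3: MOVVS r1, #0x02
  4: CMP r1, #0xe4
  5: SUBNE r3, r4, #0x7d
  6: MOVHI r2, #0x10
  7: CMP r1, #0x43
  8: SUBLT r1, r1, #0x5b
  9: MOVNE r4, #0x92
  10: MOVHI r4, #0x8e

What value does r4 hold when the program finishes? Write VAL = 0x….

VAL = 0x8e

0: ✓ CMP  NZCV=0000
1: ✓ MOVVC  r2←0x97
2: · SUBVS
3: · MOVVS
4: ✓ CMP  NZCV=0000
5: ✓ SUBNE  r3←0xec
6: · MOVHI
7: ✓ CMP  NZCV=0010
8: · SUBLT
9: ✓ MOVNE  r4←0x92
10: ✓ MOVHI  r4←0x8e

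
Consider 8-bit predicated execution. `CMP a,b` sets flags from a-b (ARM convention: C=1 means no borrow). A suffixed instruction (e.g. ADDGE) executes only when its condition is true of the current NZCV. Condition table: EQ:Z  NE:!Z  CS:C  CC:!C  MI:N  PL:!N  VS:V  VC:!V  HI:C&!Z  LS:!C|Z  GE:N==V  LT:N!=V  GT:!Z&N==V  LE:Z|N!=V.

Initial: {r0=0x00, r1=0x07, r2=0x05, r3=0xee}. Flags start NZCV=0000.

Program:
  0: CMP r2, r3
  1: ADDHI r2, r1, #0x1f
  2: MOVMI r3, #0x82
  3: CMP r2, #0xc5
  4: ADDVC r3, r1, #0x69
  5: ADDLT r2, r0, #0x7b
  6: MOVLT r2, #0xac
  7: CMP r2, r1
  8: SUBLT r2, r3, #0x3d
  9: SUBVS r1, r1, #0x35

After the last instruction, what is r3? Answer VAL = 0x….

VAL = 0x70

[0] flags=0000 → (cmp)
[1] flags=0000 HI?F → skip
[2] flags=0000 MI?F → skip
[3] flags=0000 → (cmp)
[4] flags=0000 VC?T → r3=0x70
[5] flags=0000 LT?F → skip
[6] flags=0000 LT?F → skip
[7] flags=1000 → (cmp)
[8] flags=1000 LT?T → r2=0x33
[9] flags=1000 VS?F → skip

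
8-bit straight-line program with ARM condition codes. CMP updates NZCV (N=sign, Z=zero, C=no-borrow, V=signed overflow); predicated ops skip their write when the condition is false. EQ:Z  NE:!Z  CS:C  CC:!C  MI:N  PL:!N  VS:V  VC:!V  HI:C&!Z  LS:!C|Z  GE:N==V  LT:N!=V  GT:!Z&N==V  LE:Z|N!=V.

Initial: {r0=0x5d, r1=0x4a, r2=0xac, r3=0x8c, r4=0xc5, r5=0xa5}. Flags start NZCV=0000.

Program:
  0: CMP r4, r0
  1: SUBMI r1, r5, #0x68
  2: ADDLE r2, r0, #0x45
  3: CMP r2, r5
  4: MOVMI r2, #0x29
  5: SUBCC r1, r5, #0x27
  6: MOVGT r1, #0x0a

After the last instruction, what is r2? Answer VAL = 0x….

VAL = 0x29

0: ✓ CMP  NZCV=0011
1: · SUBMI
2: ✓ ADDLE  r2←0xa2
3: ✓ CMP  NZCV=1000
4: ✓ MOVMI  r2←0x29
5: ✓ SUBCC  r1←0x7e
6: · MOVGT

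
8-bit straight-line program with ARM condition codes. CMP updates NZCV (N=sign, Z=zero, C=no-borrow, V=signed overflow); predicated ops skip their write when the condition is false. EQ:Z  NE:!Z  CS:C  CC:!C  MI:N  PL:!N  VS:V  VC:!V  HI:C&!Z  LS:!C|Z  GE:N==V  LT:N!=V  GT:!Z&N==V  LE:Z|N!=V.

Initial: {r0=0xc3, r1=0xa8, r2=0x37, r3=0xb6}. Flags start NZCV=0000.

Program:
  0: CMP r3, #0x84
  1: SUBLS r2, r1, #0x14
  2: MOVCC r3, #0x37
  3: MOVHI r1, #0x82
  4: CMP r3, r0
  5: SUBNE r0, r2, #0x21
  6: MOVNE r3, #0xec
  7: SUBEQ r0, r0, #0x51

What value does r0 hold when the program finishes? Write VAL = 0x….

VAL = 0x16

0: ✓ CMP  NZCV=0010
1: · SUBLS
2: · MOVCC
3: ✓ MOVHI  r1←0x82
4: ✓ CMP  NZCV=1000
5: ✓ SUBNE  r0←0x16
6: ✓ MOVNE  r3←0xec
7: · SUBEQ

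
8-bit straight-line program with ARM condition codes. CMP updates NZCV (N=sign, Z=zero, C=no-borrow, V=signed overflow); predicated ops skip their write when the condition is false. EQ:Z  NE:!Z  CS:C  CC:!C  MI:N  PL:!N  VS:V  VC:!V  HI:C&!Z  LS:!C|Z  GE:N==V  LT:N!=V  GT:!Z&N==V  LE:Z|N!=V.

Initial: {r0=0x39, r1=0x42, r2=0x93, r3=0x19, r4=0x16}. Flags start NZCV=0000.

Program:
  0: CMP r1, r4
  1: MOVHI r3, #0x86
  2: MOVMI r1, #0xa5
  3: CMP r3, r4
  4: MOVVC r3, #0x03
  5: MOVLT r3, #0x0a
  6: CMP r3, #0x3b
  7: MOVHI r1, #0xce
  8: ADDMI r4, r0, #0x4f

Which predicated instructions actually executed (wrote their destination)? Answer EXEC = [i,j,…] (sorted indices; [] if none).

EXEC = [1,5,8]

[0] flags=0010 → (cmp)
[1] flags=0010 HI?T → r3=0x86
[2] flags=0010 MI?F → skip
[3] flags=0011 → (cmp)
[4] flags=0011 VC?F → skip
[5] flags=0011 LT?T → r3=0x0a
[6] flags=1000 → (cmp)
[7] flags=1000 HI?F → skip
[8] flags=1000 MI?T → r4=0x88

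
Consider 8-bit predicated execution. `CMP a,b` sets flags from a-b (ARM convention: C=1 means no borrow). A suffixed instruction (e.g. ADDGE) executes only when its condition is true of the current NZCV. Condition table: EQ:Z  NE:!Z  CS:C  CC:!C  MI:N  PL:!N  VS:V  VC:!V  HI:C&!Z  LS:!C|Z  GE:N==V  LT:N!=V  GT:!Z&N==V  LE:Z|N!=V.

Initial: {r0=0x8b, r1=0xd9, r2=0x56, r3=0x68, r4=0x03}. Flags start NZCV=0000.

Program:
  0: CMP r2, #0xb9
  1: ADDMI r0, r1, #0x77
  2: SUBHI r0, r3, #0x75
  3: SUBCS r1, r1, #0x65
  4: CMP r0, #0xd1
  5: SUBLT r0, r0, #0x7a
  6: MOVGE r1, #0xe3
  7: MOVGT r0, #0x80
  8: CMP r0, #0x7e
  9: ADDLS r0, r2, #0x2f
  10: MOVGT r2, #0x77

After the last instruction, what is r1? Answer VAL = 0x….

VAL = 0xe3

0: ✓ CMP  NZCV=1001
1: ✓ ADDMI  r0←0x50
2: · SUBHI
3: · SUBCS
4: ✓ CMP  NZCV=0000
5: · SUBLT
6: ✓ MOVGE  r1←0xe3
7: ✓ MOVGT  r0←0x80
8: ✓ CMP  NZCV=0011
9: · ADDLS
10: · MOVGT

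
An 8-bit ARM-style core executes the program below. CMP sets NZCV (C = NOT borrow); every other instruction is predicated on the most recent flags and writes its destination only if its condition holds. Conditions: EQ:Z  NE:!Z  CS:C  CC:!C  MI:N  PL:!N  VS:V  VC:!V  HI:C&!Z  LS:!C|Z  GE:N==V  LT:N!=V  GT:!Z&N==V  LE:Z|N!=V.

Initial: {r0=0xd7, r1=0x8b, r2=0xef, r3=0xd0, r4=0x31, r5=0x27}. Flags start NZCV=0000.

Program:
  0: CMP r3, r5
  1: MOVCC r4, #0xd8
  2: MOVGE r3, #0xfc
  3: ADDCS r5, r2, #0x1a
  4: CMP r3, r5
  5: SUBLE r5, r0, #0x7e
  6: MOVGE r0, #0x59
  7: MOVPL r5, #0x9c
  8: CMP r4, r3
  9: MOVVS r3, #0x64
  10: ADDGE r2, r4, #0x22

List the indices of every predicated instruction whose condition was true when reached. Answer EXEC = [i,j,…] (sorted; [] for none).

0: ✓ CMP  NZCV=1010
1: · MOVCC
2: · MOVGE
3: ✓ ADDCS  r5←0x09
4: ✓ CMP  NZCV=1010
5: ✓ SUBLE  r5←0x59
6: · MOVGE
7: · MOVPL
8: ✓ CMP  NZCV=0000
9: · MOVVS
10: ✓ ADDGE  r2←0x53

EXEC = [3,5,10]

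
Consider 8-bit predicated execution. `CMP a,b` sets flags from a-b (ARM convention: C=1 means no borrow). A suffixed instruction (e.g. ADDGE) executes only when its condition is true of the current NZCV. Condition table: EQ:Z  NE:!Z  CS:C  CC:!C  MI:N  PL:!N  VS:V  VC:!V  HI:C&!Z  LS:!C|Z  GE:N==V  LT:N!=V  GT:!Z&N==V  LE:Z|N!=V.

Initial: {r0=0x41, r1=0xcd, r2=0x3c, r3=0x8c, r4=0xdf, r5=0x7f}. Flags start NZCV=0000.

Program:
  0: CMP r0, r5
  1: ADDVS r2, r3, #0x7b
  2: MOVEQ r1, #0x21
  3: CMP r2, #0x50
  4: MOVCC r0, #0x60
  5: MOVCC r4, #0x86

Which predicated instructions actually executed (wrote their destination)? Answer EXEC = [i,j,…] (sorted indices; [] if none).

0: ✓ CMP  NZCV=1000
1: · ADDVS
2: · MOVEQ
3: ✓ CMP  NZCV=1000
4: ✓ MOVCC  r0←0x60
5: ✓ MOVCC  r4←0x86

EXEC = [4,5]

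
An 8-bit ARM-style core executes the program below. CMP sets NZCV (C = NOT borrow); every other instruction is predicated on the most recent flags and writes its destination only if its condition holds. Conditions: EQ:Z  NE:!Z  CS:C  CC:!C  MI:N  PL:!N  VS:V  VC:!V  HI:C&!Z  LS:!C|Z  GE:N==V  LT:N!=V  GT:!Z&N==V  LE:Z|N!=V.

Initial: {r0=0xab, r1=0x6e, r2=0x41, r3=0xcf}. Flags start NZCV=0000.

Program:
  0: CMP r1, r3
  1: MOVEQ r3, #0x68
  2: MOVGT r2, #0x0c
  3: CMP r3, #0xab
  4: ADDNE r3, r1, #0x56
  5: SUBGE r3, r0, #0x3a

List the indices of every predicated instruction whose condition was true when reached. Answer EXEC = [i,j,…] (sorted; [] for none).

EXEC = [2,4,5]

0: ✓ CMP  NZCV=1001
1: · MOVEQ
2: ✓ MOVGT  r2←0x0c
3: ✓ CMP  NZCV=0010
4: ✓ ADDNE  r3←0xc4
5: ✓ SUBGE  r3←0x71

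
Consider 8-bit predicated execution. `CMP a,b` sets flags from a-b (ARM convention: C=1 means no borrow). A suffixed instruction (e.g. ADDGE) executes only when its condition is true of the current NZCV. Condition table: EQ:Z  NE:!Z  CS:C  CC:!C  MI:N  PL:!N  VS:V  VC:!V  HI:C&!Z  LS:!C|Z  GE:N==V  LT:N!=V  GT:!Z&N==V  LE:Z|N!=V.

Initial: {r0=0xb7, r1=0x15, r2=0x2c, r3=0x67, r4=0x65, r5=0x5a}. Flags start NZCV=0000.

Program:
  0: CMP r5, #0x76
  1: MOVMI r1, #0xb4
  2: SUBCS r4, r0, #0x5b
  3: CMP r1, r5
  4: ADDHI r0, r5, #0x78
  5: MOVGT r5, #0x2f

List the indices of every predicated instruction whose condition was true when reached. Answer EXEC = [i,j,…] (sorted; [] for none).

0: ✓ CMP  NZCV=1000
1: ✓ MOVMI  r1←0xb4
2: · SUBCS
3: ✓ CMP  NZCV=0011
4: ✓ ADDHI  r0←0xd2
5: · MOVGT

EXEC = [1,4]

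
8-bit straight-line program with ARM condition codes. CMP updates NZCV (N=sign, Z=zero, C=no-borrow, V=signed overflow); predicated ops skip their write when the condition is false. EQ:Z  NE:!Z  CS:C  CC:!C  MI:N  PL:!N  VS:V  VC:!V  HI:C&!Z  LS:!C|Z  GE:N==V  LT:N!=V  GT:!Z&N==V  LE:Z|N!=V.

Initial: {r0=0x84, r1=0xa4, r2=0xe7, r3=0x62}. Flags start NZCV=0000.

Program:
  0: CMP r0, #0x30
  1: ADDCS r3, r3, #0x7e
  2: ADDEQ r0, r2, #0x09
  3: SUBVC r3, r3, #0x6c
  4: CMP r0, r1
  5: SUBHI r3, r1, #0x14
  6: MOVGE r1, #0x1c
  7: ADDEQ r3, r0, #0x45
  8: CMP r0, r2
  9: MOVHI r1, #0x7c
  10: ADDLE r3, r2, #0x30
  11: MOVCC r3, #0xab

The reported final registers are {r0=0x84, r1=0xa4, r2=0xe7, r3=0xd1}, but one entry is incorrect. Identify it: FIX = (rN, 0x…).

FIX = (r3, 0xab)

[0] flags=0011 → (cmp)
[1] flags=0011 CS?T → r3=0xe0
[2] flags=0011 EQ?F → skip
[3] flags=0011 VC?F → skip
[4] flags=1000 → (cmp)
[5] flags=1000 HI?F → skip
[6] flags=1000 GE?F → skip
[7] flags=1000 EQ?F → skip
[8] flags=1000 → (cmp)
[9] flags=1000 HI?F → skip
[10] flags=1000 LE?T → r3=0x17
[11] flags=1000 CC?T → r3=0xab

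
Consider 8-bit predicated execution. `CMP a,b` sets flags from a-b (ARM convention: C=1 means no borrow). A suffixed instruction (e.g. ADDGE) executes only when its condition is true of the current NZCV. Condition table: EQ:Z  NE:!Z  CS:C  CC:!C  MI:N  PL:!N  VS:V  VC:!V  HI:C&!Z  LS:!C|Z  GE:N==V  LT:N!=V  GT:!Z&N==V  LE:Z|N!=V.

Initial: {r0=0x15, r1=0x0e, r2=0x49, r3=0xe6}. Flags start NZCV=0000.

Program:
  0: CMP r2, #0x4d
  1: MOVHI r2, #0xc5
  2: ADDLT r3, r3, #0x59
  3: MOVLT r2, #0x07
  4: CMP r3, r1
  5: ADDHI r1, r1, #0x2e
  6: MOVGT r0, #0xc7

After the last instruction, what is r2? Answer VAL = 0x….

0: ✓ CMP  NZCV=1000
1: · MOVHI
2: ✓ ADDLT  r3←0x3f
3: ✓ MOVLT  r2←0x07
4: ✓ CMP  NZCV=0010
5: ✓ ADDHI  r1←0x3c
6: ✓ MOVGT  r0←0xc7

VAL = 0x07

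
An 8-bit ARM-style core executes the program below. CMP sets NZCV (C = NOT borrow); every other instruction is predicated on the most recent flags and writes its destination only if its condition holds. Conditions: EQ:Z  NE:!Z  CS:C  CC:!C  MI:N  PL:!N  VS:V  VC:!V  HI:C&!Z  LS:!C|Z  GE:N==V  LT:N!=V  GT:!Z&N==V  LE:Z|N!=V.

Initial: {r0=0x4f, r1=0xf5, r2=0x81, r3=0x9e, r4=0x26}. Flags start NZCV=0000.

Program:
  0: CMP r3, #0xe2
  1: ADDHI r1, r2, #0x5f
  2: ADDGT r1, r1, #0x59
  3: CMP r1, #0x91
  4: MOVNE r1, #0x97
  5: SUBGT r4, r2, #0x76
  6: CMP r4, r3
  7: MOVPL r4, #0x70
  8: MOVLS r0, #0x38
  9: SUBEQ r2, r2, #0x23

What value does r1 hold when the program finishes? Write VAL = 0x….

0: ✓ CMP  NZCV=1000
1: · ADDHI
2: · ADDGT
3: ✓ CMP  NZCV=0010
4: ✓ MOVNE  r1←0x97
5: ✓ SUBGT  r4←0x0b
6: ✓ CMP  NZCV=0000
7: ✓ MOVPL  r4←0x70
8: ✓ MOVLS  r0←0x38
9: · SUBEQ

VAL = 0x97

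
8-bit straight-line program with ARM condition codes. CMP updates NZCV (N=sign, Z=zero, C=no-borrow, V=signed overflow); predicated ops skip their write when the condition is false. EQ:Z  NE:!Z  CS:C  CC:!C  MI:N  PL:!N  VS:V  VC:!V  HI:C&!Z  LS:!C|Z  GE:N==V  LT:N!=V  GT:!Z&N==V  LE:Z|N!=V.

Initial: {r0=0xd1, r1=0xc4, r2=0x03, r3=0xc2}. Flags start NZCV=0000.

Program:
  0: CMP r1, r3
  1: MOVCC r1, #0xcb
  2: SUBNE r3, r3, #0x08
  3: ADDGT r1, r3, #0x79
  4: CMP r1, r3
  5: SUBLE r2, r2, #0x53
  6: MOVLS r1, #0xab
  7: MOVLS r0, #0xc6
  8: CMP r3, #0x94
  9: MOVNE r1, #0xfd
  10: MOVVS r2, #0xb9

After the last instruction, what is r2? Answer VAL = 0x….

[0] flags=0010 → (cmp)
[1] flags=0010 CC?F → skip
[2] flags=0010 NE?T → r3=0xba
[3] flags=0010 GT?T → r1=0x33
[4] flags=0000 → (cmp)
[5] flags=0000 LE?F → skip
[6] flags=0000 LS?T → r1=0xab
[7] flags=0000 LS?T → r0=0xc6
[8] flags=0010 → (cmp)
[9] flags=0010 NE?T → r1=0xfd
[10] flags=0010 VS?F → skip

VAL = 0x03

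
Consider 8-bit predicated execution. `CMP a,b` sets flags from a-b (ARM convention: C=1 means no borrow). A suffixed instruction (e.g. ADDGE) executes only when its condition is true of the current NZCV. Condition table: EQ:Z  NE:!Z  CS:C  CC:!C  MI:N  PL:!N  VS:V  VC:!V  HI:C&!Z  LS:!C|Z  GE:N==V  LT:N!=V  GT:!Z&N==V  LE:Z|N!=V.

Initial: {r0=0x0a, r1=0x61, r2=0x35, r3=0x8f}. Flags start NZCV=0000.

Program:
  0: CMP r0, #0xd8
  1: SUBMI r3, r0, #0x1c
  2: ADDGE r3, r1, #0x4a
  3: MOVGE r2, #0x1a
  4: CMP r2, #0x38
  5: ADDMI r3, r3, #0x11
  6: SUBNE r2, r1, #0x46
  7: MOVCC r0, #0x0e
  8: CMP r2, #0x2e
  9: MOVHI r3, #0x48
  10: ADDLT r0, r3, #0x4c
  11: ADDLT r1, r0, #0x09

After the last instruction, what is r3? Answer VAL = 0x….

[0] flags=0000 → (cmp)
[1] flags=0000 MI?F → skip
[2] flags=0000 GE?T → r3=0xab
[3] flags=0000 GE?T → r2=0x1a
[4] flags=1000 → (cmp)
[5] flags=1000 MI?T → r3=0xbc
[6] flags=1000 NE?T → r2=0x1b
[7] flags=1000 CC?T → r0=0x0e
[8] flags=1000 → (cmp)
[9] flags=1000 HI?F → skip
[10] flags=1000 LT?T → r0=0x08
[11] flags=1000 LT?T → r1=0x11

VAL = 0xbc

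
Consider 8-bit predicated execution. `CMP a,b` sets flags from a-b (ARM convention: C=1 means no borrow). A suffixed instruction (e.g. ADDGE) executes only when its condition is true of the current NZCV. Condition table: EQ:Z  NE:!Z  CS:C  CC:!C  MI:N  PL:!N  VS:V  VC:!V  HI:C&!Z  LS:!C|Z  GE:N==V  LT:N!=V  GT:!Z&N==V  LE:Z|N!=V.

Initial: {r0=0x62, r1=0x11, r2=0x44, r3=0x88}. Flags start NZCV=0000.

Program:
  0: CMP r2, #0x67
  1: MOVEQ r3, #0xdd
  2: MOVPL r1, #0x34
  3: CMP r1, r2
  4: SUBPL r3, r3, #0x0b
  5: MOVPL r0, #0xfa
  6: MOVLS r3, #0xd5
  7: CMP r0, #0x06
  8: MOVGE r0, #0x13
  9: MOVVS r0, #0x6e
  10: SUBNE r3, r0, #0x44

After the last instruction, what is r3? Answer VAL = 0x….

VAL = 0xcf

[0] flags=1000 → (cmp)
[1] flags=1000 EQ?F → skip
[2] flags=1000 PL?F → skip
[3] flags=1000 → (cmp)
[4] flags=1000 PL?F → skip
[5] flags=1000 PL?F → skip
[6] flags=1000 LS?T → r3=0xd5
[7] flags=0010 → (cmp)
[8] flags=0010 GE?T → r0=0x13
[9] flags=0010 VS?F → skip
[10] flags=0010 NE?T → r3=0xcf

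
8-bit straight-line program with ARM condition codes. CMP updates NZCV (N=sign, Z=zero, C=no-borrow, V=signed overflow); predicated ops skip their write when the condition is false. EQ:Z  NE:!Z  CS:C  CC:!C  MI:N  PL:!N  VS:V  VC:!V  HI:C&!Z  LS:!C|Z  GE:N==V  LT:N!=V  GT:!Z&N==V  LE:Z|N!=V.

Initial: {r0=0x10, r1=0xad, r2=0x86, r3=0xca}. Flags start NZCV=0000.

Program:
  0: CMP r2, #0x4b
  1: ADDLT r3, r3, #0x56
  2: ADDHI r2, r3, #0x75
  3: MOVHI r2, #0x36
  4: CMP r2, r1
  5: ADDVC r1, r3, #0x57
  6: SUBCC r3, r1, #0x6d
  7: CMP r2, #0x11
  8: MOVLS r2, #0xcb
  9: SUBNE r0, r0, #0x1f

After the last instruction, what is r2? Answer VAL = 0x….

[0] flags=0011 → (cmp)
[1] flags=0011 LT?T → r3=0x20
[2] flags=0011 HI?T → r2=0x95
[3] flags=0011 HI?T → r2=0x36
[4] flags=1001 → (cmp)
[5] flags=1001 VC?F → skip
[6] flags=1001 CC?T → r3=0x40
[7] flags=0010 → (cmp)
[8] flags=0010 LS?F → skip
[9] flags=0010 NE?T → r0=0xf1

VAL = 0x36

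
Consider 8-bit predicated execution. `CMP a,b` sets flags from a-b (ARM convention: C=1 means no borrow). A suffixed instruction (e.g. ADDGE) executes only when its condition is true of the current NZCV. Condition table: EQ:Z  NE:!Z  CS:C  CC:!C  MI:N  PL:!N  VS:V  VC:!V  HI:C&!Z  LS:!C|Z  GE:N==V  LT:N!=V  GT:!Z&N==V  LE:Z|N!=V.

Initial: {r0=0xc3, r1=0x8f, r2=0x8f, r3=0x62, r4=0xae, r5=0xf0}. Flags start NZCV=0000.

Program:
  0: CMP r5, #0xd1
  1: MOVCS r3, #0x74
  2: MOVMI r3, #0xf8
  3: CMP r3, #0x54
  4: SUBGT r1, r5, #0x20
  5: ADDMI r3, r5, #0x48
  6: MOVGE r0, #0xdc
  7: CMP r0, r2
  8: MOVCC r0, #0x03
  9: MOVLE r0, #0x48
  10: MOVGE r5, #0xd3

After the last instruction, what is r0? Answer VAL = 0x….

VAL = 0xdc

0: ✓ CMP  NZCV=0010
1: ✓ MOVCS  r3←0x74
2: · MOVMI
3: ✓ CMP  NZCV=0010
4: ✓ SUBGT  r1←0xd0
5: · ADDMI
6: ✓ MOVGE  r0←0xdc
7: ✓ CMP  NZCV=0010
8: · MOVCC
9: · MOVLE
10: ✓ MOVGE  r5←0xd3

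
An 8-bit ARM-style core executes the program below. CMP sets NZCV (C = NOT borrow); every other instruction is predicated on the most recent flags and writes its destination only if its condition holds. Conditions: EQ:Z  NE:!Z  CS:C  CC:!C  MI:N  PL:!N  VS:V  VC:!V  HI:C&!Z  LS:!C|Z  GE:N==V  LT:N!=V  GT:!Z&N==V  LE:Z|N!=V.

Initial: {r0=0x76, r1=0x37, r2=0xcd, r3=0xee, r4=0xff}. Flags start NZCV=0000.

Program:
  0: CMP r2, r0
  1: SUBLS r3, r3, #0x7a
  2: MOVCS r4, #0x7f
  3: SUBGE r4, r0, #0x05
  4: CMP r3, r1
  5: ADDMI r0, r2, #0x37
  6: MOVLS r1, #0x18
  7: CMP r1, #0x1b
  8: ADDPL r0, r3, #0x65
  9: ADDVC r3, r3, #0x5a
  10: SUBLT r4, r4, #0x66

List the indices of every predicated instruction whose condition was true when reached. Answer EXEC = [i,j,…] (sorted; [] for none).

[0] flags=0011 → (cmp)
[1] flags=0011 LS?F → skip
[2] flags=0011 CS?T → r4=0x7f
[3] flags=0011 GE?F → skip
[4] flags=1010 → (cmp)
[5] flags=1010 MI?T → r0=0x04
[6] flags=1010 LS?F → skip
[7] flags=0010 → (cmp)
[8] flags=0010 PL?T → r0=0x53
[9] flags=0010 VC?T → r3=0x48
[10] flags=0010 LT?F → skip

EXEC = [2,5,8,9]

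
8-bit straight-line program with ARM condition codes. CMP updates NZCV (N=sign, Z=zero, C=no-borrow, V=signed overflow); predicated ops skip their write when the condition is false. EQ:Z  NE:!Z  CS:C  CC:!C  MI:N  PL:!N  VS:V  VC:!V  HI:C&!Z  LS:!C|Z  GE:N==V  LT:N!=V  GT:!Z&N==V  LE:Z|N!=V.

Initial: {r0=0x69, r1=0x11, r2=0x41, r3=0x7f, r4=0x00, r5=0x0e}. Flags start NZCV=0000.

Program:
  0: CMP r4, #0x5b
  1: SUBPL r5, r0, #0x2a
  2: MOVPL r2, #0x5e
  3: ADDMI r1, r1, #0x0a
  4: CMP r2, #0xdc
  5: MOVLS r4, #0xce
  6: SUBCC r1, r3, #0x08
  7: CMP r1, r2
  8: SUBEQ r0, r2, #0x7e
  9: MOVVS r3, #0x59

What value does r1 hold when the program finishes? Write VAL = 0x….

[0] flags=1000 → (cmp)
[1] flags=1000 PL?F → skip
[2] flags=1000 PL?F → skip
[3] flags=1000 MI?T → r1=0x1b
[4] flags=0000 → (cmp)
[5] flags=0000 LS?T → r4=0xce
[6] flags=0000 CC?T → r1=0x77
[7] flags=0010 → (cmp)
[8] flags=0010 EQ?F → skip
[9] flags=0010 VS?F → skip

VAL = 0x77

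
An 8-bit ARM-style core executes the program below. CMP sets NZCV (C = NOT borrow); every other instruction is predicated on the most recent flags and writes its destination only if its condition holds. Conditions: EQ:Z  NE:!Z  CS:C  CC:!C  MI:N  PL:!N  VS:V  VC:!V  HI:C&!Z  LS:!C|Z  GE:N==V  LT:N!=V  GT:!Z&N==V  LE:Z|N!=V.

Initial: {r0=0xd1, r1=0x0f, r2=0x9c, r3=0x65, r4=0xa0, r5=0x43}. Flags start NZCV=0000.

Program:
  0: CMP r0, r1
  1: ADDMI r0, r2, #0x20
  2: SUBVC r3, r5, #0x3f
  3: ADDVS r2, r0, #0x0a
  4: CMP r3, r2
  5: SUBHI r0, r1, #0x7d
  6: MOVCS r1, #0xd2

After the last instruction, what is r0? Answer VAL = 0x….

VAL = 0xbc

0: ✓ CMP  NZCV=1010
1: ✓ ADDMI  r0←0xbc
2: ✓ SUBVC  r3←0x04
3: · ADDVS
4: ✓ CMP  NZCV=0000
5: · SUBHI
6: · MOVCS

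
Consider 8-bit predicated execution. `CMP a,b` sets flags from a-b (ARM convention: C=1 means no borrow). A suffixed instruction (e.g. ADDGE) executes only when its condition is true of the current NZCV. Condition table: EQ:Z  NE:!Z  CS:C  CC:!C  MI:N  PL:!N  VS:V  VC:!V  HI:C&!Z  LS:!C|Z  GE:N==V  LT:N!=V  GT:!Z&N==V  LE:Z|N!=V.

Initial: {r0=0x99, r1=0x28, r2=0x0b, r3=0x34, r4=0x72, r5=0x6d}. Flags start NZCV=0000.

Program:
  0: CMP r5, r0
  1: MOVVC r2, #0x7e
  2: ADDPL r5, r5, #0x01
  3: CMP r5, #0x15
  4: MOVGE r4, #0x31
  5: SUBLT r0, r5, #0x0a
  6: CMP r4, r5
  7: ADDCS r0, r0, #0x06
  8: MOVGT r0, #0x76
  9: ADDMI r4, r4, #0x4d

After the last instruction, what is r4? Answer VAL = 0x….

VAL = 0x7e

0: ✓ CMP  NZCV=1001
1: · MOVVC
2: · ADDPL
3: ✓ CMP  NZCV=0010
4: ✓ MOVGE  r4←0x31
5: · SUBLT
6: ✓ CMP  NZCV=1000
7: · ADDCS
8: · MOVGT
9: ✓ ADDMI  r4←0x7e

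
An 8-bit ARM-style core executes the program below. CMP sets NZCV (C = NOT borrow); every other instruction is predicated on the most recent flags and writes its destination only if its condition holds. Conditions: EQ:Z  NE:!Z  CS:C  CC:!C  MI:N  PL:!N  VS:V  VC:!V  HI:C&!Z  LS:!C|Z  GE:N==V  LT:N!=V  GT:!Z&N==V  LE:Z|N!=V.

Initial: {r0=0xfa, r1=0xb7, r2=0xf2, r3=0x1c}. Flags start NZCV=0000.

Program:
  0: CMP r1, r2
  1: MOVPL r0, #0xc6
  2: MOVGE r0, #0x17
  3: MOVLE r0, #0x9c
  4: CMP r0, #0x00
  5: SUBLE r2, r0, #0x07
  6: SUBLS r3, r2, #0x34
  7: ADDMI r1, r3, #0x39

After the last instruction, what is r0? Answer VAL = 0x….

VAL = 0x9c

0: ✓ CMP  NZCV=1000
1: · MOVPL
2: · MOVGE
3: ✓ MOVLE  r0←0x9c
4: ✓ CMP  NZCV=1010
5: ✓ SUBLE  r2←0x95
6: · SUBLS
7: ✓ ADDMI  r1←0x55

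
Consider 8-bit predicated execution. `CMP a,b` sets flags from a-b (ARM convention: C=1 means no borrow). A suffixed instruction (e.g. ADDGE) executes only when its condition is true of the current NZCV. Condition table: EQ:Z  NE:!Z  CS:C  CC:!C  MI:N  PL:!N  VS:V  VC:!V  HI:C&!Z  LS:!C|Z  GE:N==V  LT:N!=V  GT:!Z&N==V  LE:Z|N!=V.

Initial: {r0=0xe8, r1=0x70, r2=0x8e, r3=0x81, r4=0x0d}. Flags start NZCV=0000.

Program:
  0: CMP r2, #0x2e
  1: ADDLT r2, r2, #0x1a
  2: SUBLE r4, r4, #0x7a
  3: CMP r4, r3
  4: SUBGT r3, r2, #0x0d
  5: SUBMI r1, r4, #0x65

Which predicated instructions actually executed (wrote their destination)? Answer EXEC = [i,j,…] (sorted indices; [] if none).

EXEC = [1,2,4]

[0] flags=0011 → (cmp)
[1] flags=0011 LT?T → r2=0xa8
[2] flags=0011 LE?T → r4=0x93
[3] flags=0010 → (cmp)
[4] flags=0010 GT?T → r3=0x9b
[5] flags=0010 MI?F → skip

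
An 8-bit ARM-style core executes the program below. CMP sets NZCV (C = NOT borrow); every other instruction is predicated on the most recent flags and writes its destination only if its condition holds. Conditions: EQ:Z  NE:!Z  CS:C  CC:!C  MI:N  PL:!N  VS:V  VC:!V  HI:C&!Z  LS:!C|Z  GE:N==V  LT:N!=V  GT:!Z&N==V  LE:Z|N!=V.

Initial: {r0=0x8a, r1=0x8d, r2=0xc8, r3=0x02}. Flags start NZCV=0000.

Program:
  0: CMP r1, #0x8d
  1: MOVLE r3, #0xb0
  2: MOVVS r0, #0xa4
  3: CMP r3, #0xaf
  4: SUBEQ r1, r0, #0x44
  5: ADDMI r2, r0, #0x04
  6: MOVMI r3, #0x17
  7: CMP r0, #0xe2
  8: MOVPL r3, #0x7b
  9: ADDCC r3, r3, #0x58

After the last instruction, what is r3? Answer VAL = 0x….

VAL = 0x08

[0] flags=0110 → (cmp)
[1] flags=0110 LE?T → r3=0xb0
[2] flags=0110 VS?F → skip
[3] flags=0010 → (cmp)
[4] flags=0010 EQ?F → skip
[5] flags=0010 MI?F → skip
[6] flags=0010 MI?F → skip
[7] flags=1000 → (cmp)
[8] flags=1000 PL?F → skip
[9] flags=1000 CC?T → r3=0x08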